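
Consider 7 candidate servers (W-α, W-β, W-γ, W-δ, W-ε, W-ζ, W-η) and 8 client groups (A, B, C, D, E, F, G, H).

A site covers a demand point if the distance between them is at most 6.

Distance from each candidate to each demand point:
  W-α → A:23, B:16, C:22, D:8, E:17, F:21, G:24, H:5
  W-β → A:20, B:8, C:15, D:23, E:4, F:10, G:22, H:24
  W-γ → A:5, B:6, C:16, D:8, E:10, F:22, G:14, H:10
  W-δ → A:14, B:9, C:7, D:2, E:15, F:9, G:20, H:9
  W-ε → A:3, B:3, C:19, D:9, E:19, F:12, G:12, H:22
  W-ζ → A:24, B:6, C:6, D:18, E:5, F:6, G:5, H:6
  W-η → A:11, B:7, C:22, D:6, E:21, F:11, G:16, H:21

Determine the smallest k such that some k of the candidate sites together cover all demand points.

Coverage sets (demand points within 6 of each site):
  W-α: {H}
  W-β: {E}
  W-γ: {A, B}
  W-δ: {D}
  W-ε: {A, B}
  W-ζ: {B, C, E, F, G, H}
  W-η: {D}
No 2 sites suffice: every size-2 union leaves at least one demand point uncovered.
But {W-γ, W-δ, W-ζ} covers everything, so the minimum is 3.

3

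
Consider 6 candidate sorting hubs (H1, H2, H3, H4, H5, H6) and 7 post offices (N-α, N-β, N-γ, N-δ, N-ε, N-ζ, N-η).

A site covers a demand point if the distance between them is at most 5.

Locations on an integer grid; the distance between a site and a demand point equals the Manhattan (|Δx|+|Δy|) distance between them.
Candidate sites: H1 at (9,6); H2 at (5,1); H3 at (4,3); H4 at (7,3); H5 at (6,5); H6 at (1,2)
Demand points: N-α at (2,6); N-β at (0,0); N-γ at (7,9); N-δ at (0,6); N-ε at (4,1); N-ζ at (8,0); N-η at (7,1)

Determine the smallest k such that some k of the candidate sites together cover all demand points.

3

Coverage sets (demand points within 5 of each site):
  H1: {N-γ}
  H2: {N-ε, N-ζ, N-η}
  H3: {N-α, N-ε, N-η}
  H4: {N-ε, N-ζ, N-η}
  H5: {N-α, N-γ, N-η}
  H6: {N-α, N-β, N-δ, N-ε}
No 2 sites suffice: every size-2 union leaves at least one demand point uncovered.
But {H1, H2, H6} covers everything, so the minimum is 3.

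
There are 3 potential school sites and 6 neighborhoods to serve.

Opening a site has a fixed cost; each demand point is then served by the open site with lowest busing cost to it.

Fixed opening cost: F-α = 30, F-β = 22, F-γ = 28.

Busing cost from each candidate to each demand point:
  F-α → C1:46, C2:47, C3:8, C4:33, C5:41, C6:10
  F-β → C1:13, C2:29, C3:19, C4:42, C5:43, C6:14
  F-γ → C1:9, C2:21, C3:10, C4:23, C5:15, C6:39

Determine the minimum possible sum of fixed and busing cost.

142

Open {F-β, F-γ}: assign each demand point to its cheapest open site.
  C1→F-γ 9, C2→F-γ 21, C3→F-γ 10, C4→F-γ 23, C5→F-γ 15, C6→F-β 14
  busing cost 92, fixed 50 → total 142.
Compare {F-α, F-γ}: busing cost 86 + fixed 58 = 144.
Compare {F-γ}: busing cost 117 + fixed 28 = 145.
Compare {F-α, F-β, F-γ}: busing cost 86 + fixed 80 = 166.
All other subsets cost ≥ 144. Minimum total cost: 142.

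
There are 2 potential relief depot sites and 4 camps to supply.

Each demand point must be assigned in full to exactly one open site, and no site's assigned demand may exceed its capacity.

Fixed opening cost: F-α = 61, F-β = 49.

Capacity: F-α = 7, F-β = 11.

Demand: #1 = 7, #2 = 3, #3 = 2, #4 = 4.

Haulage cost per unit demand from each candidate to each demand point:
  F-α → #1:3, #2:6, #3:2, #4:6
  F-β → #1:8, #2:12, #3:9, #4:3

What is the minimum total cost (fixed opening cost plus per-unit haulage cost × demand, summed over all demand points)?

197

Open {F-α, F-β}; cheapest assignment that respects the capacities:
  F-α (cap 7, load 7): #1 — cost 7×3 = 21
  F-β (cap 11, load 9): #2, #3, #4 — cost 3×12 + 2×9 + 4×3 = 66
  Shipping 87, fixed 110 → total 197.
  Any other capacity-feasible assignment to {F-α, F-β} ships for at least 87.
Total demand is 16 and no other set of sites has combined capacity ≥ 16, so {F-α, F-β} is the only feasible choice of open sites. Minimum: 197.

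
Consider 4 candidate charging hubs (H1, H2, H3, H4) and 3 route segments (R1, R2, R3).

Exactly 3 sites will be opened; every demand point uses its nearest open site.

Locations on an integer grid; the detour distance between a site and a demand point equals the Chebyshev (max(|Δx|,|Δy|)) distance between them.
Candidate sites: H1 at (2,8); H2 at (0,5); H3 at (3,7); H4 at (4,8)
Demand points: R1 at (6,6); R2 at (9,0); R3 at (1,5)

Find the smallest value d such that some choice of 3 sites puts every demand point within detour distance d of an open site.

Open {H1, H2, H3}.
  Farthest demand point is R2 at detour distance 7 (to H3); all others are ≤ 7.
With {H1, H3, H4} the worst case is 7.
With {H2, H3, H4} the worst case is 7.
No size-3 selection achieves below 7.

7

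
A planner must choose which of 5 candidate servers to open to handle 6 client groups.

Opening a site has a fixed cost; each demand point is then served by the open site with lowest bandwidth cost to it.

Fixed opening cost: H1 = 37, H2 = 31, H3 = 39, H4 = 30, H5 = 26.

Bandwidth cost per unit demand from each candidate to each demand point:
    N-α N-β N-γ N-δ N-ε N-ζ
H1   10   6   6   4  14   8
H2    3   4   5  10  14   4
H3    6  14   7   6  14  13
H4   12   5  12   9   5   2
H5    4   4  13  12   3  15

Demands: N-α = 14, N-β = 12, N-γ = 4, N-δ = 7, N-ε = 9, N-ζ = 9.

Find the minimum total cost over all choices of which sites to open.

294

Open {H1, H4, H5}: assign each demand point to its cheapest open site.
  N-α→H5 14×4=56, N-β→H5 12×4=48, N-γ→H1 4×6=24, N-δ→H1 7×4=28, N-ε→H5 9×3=27, N-ζ→H4 9×2=18
  bandwidth cost 201, fixed 93 → total 294.
Compare {H1, H2, H5}: bandwidth cost 201 + fixed 94 = 295.
Compare {H2, H4}: bandwidth cost 236 + fixed 61 = 297.
Compare {H1, H2, H4}: bandwidth cost 201 + fixed 98 = 299.
All other subsets cost ≥ 295. Minimum total cost: 294.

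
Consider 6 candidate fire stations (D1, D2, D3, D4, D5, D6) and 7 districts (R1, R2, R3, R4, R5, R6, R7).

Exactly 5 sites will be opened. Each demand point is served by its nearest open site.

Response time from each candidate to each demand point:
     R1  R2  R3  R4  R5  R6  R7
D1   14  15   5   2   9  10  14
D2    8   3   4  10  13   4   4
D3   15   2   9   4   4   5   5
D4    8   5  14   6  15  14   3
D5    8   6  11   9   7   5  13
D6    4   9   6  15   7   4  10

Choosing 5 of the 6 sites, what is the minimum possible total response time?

Open {D1, D2, D3, D4, D6}.
  R1→D6 4, R2→D3 2, R3→D2 4, R4→D1 2, R5→D3 4, R6→D2 4, R7→D4 3  ⇒ total 23.
Compare {D1, D2, D3, D5, D6}: total 24.
Compare {D1, D3, D4, D5, D6}: total 24.
No size-5 selection does better; minimum is 23.

23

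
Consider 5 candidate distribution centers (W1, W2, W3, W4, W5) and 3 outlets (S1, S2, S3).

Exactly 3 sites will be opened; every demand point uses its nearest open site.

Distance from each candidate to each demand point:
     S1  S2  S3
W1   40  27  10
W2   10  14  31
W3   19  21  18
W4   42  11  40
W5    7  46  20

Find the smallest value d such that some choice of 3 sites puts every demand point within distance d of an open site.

Open {W1, W2, W4}.
  Farthest demand point is S2 at distance 11 (to W4); all others are ≤ 11.
With {W1, W4, W5} the worst case is 11.
With {W1, W2, W3} the worst case is 14.
No size-3 selection achieves below 11.

11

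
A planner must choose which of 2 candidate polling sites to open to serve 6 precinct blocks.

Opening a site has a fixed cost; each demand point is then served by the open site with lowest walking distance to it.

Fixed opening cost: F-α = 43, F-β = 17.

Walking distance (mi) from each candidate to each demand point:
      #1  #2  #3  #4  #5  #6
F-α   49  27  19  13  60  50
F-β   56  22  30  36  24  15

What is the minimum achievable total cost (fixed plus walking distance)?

Open {F-β}: assign each demand point to its cheapest open site.
  #1→F-β 56, #2→F-β 22, #3→F-β 30, #4→F-β 36, #5→F-β 24, #6→F-β 15
  walking distance 183, fixed 17 → total 200.
Compare {F-α, F-β}: walking distance 142 + fixed 60 = 202.
Compare {F-α}: walking distance 218 + fixed 43 = 261.

200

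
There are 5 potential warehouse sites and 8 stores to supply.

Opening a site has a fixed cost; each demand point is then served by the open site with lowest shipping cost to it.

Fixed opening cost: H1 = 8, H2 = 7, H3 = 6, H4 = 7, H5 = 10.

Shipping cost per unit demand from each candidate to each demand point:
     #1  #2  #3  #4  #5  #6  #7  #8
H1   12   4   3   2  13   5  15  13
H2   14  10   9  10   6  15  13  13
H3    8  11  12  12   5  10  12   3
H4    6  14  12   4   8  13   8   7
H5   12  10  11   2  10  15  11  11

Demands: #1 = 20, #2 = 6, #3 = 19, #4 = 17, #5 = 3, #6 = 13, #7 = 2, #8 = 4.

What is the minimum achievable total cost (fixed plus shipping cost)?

Open {H1, H3, H4}: assign each demand point to its cheapest open site.
  #1→H4 20×6=120, #2→H1 6×4=24, #3→H1 19×3=57, #4→H1 17×2=34, #5→H3 3×5=15, #6→H1 13×5=65, #7→H4 2×8=16, #8→H3 4×3=12
  shipping cost 343, fixed 21 → total 364.
Compare {H1, H2, H3, H4}: shipping cost 343 + fixed 28 = 371.
Compare {H1, H3, H4, H5}: shipping cost 343 + fixed 31 = 374.
Compare {H1, H2, H3, H4, H5}: shipping cost 343 + fixed 38 = 381.
All other subsets cost ≥ 371. Minimum total cost: 364.

364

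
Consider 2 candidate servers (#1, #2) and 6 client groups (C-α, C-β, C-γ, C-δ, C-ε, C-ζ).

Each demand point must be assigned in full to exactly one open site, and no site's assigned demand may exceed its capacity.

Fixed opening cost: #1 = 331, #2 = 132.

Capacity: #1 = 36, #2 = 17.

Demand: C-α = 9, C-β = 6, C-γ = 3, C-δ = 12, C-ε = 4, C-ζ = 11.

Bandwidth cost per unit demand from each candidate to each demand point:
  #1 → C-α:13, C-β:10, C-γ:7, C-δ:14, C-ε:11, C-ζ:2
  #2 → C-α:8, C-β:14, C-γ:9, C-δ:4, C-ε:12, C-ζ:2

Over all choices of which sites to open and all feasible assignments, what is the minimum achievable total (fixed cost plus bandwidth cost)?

775

Open {#1, #2}; cheapest assignment that respects the capacities:
  #1 (cap 36, load 33): C-α, C-β, C-γ, C-ε, C-ζ — cost 9×13 + 6×10 + 3×7 + 4×11 + 11×2 = 264
  #2 (cap 17, load 12): C-δ — cost 12×4 = 48
  Shipping 312, fixed 463 → total 775.
  Any other capacity-feasible assignment to {#1, #2} ships for at least 312.
Total demand is 45 and no other set of sites has combined capacity ≥ 45, so {#1, #2} is the only feasible choice of open sites. Minimum: 775.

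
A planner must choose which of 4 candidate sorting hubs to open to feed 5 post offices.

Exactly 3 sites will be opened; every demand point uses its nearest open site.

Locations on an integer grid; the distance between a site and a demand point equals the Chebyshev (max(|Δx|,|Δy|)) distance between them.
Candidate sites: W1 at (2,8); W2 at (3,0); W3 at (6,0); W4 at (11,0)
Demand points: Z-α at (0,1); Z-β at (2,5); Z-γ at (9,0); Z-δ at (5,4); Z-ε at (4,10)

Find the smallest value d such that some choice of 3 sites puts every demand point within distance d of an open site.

Open {W1, W2, W3}.
  Farthest demand point is Z-δ at distance 4 (to W1); all others are ≤ 4.
With {W1, W2, W4} the worst case is 4.
With {W1, W3, W4} the worst case is 6.
No size-3 selection achieves below 4.

4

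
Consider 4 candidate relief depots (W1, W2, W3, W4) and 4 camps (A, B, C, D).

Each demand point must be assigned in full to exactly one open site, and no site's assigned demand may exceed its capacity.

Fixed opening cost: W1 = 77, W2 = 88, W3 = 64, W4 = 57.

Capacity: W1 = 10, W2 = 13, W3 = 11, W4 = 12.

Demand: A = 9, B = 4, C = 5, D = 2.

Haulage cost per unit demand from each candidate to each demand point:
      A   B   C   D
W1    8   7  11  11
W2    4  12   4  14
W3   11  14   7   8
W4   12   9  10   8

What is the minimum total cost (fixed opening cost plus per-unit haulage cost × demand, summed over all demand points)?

Open {W2, W4}; cheapest assignment that respects the capacities:
  W2 (cap 13, load 9): A — cost 9×4 = 36
  W4 (cap 12, load 11): B, C, D — cost 4×9 + 5×10 + 2×8 = 102
  Shipping 138, fixed 145 → total 283.
  Any other capacity-feasible assignment to {W2, W4} ships for at least 138.
Compare {W2, W3}: its best feasible assignment gives total 287.
Compare {W1, W4}: its best feasible assignment gives total 308.
Every other set of open sites that can feasibly serve all demand totals ≥ 287 even under its best assignment. Minimum: 283.

283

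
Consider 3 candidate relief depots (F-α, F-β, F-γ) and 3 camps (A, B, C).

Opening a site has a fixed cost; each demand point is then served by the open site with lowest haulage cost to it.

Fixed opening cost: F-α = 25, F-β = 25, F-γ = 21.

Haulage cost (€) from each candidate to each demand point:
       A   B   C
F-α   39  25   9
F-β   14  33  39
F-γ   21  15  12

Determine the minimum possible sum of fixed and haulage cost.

Open {F-γ}: assign each demand point to its cheapest open site.
  A→F-γ 21, B→F-γ 15, C→F-γ 12
  haulage cost 48, fixed 21 → total 69.
Compare {F-β, F-γ}: haulage cost 41 + fixed 46 = 87.
Compare {F-α, F-γ}: haulage cost 45 + fixed 46 = 91.
Compare {F-α}: haulage cost 73 + fixed 25 = 98.
All other subsets cost ≥ 87. Minimum total cost: 69.

69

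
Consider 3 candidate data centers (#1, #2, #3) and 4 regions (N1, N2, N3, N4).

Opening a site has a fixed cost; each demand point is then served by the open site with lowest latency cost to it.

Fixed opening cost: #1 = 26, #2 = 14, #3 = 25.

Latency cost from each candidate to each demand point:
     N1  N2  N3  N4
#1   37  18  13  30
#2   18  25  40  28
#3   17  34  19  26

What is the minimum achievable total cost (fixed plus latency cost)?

Open {#1, #2}: assign each demand point to its cheapest open site.
  N1→#2 18, N2→#1 18, N3→#1 13, N4→#2 28
  latency cost 77, fixed 40 → total 117.
Compare {#3}: latency cost 96 + fixed 25 = 121.
Compare {#1}: latency cost 98 + fixed 26 = 124.
Compare {#2}: latency cost 111 + fixed 14 = 125.
All other subsets cost ≥ 121. Minimum total cost: 117.

117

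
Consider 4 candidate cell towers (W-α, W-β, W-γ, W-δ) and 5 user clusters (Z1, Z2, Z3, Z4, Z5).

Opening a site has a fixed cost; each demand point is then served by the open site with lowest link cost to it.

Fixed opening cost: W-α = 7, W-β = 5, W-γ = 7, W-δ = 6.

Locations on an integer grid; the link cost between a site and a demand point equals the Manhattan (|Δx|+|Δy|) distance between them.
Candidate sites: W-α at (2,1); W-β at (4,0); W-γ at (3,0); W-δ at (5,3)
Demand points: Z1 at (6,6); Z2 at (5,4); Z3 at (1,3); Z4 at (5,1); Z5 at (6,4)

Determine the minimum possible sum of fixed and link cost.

19

Open {W-δ}: assign each demand point to its cheapest open site.
  Z1→W-δ 4, Z2→W-δ 1, Z3→W-δ 4, Z4→W-δ 2, Z5→W-δ 2
  link cost 13, fixed 6 → total 19.
Compare {W-β, W-δ}: link cost 13 + fixed 11 = 24.
Compare {W-α, W-δ}: link cost 12 + fixed 13 = 25.
Compare {W-γ, W-δ}: link cost 13 + fixed 13 = 26.
All other subsets cost ≥ 24. Minimum total cost: 19.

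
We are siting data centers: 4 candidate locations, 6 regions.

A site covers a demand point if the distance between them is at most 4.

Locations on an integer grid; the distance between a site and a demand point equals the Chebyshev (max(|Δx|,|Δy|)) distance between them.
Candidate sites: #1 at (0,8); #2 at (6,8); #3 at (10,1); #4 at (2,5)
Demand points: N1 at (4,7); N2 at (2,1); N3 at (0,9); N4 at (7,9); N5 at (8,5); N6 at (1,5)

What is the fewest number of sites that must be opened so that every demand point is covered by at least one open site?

Coverage sets (demand points within 4 of each site):
  #1: {N1, N3, N6}
  #2: {N1, N4, N5}
  #3: {N5}
  #4: {N1, N2, N3, N6}
No single site covers all 6 demand points.
But {#2, #4} covers everything, so the minimum is 2.

2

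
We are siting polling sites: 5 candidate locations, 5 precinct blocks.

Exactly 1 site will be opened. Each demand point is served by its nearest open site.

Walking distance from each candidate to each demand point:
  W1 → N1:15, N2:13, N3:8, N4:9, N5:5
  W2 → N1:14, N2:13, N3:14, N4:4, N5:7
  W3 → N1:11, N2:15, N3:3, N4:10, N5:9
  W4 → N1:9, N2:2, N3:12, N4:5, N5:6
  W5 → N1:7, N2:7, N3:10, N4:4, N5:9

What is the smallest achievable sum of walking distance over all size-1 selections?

Open {W4}.
  N1→W4 9, N2→W4 2, N3→W4 12, N4→W4 5, N5→W4 6  ⇒ total 34.
Compare {W5}: total 37.
Compare {W3}: total 48.
No size-1 selection does better; minimum is 34.

34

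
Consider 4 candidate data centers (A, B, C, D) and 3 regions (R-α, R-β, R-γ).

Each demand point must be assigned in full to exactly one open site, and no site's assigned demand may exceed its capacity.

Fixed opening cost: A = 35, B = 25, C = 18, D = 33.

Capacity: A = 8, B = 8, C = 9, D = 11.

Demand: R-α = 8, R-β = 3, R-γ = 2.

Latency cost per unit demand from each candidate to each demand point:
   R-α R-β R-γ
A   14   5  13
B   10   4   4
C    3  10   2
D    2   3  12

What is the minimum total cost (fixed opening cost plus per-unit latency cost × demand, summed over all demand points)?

Open {C, D}; cheapest assignment that respects the capacities:
  C (cap 9, load 2): R-γ — cost 2×2 = 4
  D (cap 11, load 11): R-α, R-β — cost 8×2 + 3×3 = 25
  Shipping 29, fixed 51 → total 80.
  Any other capacity-feasible assignment to {C, D} ships for at least 29.
Compare {B, C}: its best feasible assignment gives total 87.
Compare {B, D}: its best feasible assignment gives total 91.
Every other set of open sites that can feasibly serve all demand totals ≥ 87 even under its best assignment. Minimum: 80.

80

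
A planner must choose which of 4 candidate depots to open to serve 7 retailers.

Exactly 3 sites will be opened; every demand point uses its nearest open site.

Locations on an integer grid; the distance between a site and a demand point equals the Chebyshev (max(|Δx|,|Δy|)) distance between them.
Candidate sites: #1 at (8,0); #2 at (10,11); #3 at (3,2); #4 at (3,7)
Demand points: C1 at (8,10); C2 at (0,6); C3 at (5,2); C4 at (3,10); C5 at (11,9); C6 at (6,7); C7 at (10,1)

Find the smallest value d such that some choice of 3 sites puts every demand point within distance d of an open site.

Open {#1, #2, #4}.
  Farthest demand point is C2 at distance 3 (to #4); all others are ≤ 3.
With {#1, #2, #3} the worst case is 7.
With {#2, #3, #4} the worst case is 7.
No size-3 selection achieves below 3.

3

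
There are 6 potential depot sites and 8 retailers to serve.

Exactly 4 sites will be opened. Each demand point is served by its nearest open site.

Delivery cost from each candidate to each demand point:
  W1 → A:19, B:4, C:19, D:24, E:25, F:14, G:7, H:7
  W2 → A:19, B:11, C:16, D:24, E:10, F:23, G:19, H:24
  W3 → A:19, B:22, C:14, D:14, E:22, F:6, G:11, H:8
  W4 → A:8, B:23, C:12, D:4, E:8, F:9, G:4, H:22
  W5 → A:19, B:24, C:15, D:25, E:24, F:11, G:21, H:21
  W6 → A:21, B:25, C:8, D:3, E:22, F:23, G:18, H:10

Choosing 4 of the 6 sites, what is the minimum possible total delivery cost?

48

Open {W1, W3, W4, W6}.
  A→W4 8, B→W1 4, C→W6 8, D→W6 3, E→W4 8, F→W3 6, G→W4 4, H→W1 7  ⇒ total 48.
Compare {W1, W2, W4, W6}: total 51.
Compare {W1, W4, W5, W6}: total 51.
No size-4 selection does better; minimum is 48.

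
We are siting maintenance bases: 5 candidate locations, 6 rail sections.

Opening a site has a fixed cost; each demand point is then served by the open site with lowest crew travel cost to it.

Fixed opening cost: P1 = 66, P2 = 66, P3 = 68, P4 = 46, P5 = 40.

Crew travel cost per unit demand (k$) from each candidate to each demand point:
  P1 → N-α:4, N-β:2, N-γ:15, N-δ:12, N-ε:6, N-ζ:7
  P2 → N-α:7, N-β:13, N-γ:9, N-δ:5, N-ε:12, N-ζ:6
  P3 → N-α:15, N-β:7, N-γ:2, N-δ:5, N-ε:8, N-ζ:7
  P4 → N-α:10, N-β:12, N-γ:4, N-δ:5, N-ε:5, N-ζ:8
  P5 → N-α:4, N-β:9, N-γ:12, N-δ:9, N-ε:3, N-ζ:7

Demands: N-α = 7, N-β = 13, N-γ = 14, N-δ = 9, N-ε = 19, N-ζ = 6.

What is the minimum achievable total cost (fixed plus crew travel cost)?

Open {P3, P5}: assign each demand point to its cheapest open site.
  N-α→P5 7×4=28, N-β→P3 13×7=91, N-γ→P3 14×2=28, N-δ→P3 9×5=45, N-ε→P5 19×3=57, N-ζ→P3 6×7=42
  crew travel cost 291, fixed 108 → total 399.
Compare {P1, P3, P5}: crew travel cost 226 + fixed 174 = 400.
Compare {P1, P4}: crew travel cost 292 + fixed 112 = 404.
Compare {P1, P4, P5}: crew travel cost 254 + fixed 152 = 406.
All other subsets cost ≥ 400. Minimum total cost: 399.

399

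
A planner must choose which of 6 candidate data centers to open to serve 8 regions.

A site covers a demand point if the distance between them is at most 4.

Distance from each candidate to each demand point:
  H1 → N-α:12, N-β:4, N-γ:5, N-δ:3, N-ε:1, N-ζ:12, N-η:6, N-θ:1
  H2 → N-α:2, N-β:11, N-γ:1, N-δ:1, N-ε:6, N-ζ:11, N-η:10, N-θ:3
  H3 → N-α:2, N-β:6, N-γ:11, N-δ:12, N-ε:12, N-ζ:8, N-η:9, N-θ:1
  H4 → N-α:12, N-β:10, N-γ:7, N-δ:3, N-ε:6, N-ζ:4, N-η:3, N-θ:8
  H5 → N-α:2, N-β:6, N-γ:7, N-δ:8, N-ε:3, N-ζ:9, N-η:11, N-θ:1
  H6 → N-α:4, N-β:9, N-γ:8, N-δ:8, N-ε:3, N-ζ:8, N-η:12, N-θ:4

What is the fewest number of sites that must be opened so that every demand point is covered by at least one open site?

3

Coverage sets (demand points within 4 of each site):
  H1: {N-β, N-δ, N-ε, N-θ}
  H2: {N-α, N-γ, N-δ, N-θ}
  H3: {N-α, N-θ}
  H4: {N-δ, N-ζ, N-η}
  H5: {N-α, N-ε, N-θ}
  H6: {N-α, N-ε, N-θ}
No 2 sites suffice: every size-2 union leaves at least one demand point uncovered.
But {H1, H2, H4} covers everything, so the minimum is 3.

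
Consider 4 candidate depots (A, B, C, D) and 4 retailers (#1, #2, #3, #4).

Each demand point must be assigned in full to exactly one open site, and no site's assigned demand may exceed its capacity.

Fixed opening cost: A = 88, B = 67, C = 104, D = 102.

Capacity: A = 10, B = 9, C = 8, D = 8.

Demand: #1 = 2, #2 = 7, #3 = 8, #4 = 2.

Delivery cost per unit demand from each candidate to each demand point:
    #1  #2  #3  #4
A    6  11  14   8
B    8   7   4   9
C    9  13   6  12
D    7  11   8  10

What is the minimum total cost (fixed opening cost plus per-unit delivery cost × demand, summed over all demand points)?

346

Open {A, B}; cheapest assignment that respects the capacities:
  A (cap 10, load 10): #1, #3 — cost 2×6 + 8×14 = 124
  B (cap 9, load 9): #2, #4 — cost 7×7 + 2×9 = 67
  Shipping 191, fixed 155 → total 346.
  Any other capacity-feasible assignment to {A, B} ships for at least 191.
Compare {A, B, C}: its best feasible assignment gives total 384.
Compare {A, B, D}: its best feasible assignment gives total 394.
Every other set of open sites that can feasibly serve all demand totals ≥ 384 even under its best assignment. Minimum: 346.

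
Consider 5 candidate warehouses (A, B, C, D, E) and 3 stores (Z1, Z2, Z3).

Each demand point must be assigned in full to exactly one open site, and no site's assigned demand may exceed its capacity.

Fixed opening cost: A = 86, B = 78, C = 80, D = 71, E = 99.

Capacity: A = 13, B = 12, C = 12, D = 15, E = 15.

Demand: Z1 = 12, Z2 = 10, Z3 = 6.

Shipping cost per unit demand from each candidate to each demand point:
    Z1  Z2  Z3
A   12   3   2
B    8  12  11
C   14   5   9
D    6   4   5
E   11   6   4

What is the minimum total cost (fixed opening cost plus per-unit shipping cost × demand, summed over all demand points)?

Open {A, C, D}; cheapest assignment that respects the capacities:
  A (cap 13, load 6): Z3 — cost 6×2 = 12
  C (cap 12, load 10): Z2 — cost 10×5 = 50
  D (cap 15, load 12): Z1 — cost 12×6 = 72
  Shipping 134, fixed 237 → total 371.
  Any other capacity-feasible assignment to {A, C, D} ships for at least 134.
Compare {A, D, E}: its best feasible assignment gives total 382.
Compare {A, B, D}: its best feasible assignment gives total 383.
Every other set of open sites that can feasibly serve all demand totals ≥ 382 even under its best assignment. Minimum: 371.

371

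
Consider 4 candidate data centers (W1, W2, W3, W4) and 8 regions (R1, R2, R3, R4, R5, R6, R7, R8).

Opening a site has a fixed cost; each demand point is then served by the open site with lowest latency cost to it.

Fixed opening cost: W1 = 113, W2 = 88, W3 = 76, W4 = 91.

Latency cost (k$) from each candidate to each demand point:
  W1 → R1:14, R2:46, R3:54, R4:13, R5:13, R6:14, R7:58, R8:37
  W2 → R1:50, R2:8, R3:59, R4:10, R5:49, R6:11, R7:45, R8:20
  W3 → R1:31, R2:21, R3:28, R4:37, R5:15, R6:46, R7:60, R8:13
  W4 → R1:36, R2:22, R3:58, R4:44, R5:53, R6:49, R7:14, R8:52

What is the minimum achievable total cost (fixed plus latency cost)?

Open {W2, W3}: assign each demand point to its cheapest open site.
  R1→W3 31, R2→W2 8, R3→W3 28, R4→W2 10, R5→W3 15, R6→W2 11, R7→W2 45, R8→W3 13
  latency cost 161, fixed 164 → total 325.
Compare {W3}: latency cost 251 + fixed 76 = 327.
Compare {W2}: latency cost 252 + fixed 88 = 340.
Compare {W1}: latency cost 249 + fixed 113 = 362.
All other subsets cost ≥ 327. Minimum total cost: 325.

325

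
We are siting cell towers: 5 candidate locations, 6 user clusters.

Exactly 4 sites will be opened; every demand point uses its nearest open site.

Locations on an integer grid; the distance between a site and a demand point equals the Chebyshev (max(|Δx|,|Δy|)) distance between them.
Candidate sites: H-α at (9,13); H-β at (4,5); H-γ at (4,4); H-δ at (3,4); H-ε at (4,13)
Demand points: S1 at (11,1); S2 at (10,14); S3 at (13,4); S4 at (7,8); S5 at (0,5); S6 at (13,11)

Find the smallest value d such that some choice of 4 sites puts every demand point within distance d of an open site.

9

Open {H-α, H-β, H-γ, H-δ}.
  Farthest demand point is S3 at distance 9 (to H-α); all others are ≤ 9.
With {H-α, H-β, H-γ, H-ε} the worst case is 9.
With {H-α, H-β, H-δ, H-ε} the worst case is 9.
No size-4 selection achieves below 9.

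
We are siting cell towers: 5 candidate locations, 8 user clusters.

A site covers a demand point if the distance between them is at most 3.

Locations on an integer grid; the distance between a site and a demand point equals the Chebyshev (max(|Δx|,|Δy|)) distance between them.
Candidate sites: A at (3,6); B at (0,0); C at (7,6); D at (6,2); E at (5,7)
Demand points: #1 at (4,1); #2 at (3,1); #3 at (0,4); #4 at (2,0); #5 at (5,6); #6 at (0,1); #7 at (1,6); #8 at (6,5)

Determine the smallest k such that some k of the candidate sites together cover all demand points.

3

Coverage sets (demand points within 3 of each site):
  A: {#3, #5, #7, #8}
  B: {#2, #4, #6}
  C: {#5, #8}
  D: {#1, #2, #8}
  E: {#5, #8}
No 2 sites suffice: every size-2 union leaves at least one demand point uncovered.
But {A, B, D} covers everything, so the minimum is 3.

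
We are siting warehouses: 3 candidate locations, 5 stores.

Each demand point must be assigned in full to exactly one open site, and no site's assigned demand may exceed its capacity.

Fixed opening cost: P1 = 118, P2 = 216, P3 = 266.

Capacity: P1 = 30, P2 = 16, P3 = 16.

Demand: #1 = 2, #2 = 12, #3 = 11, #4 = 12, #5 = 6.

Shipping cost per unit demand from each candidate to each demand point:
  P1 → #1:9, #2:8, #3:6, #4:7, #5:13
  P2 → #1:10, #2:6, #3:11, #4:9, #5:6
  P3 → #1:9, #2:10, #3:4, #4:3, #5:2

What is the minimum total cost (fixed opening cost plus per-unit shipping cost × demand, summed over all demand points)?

654

Open {P1, P2}; cheapest assignment that respects the capacities:
  P1 (cap 30, load 29): #3, #4, #5 — cost 11×6 + 12×7 + 6×13 = 228
  P2 (cap 16, load 14): #1, #2 — cost 2×10 + 12×6 = 92
  Shipping 320, fixed 334 → total 654.
  Any other capacity-feasible assignment to {P1, P2} ships for at least 320.
Compare {P1, P3}: its best feasible assignment gives total 678.
Compare {P1, P2, P3}: its best feasible assignment gives total 852.
Every other set of open sites that can feasibly serve all demand totals ≥ 678 even under its best assignment. Minimum: 654.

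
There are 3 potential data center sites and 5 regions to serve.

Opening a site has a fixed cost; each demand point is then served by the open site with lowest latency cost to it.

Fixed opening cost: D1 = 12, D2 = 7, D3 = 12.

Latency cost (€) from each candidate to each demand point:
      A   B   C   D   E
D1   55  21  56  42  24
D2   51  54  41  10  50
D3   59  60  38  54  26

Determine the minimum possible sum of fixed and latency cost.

Open {D1, D2}: assign each demand point to its cheapest open site.
  A→D2 51, B→D1 21, C→D2 41, D→D2 10, E→D1 24
  latency cost 147, fixed 19 → total 166.
Compare {D1, D2, D3}: latency cost 144 + fixed 31 = 175.
Compare {D2, D3}: latency cost 179 + fixed 19 = 198.
Compare {D1, D3}: latency cost 180 + fixed 24 = 204.
All other subsets cost ≥ 175. Minimum total cost: 166.

166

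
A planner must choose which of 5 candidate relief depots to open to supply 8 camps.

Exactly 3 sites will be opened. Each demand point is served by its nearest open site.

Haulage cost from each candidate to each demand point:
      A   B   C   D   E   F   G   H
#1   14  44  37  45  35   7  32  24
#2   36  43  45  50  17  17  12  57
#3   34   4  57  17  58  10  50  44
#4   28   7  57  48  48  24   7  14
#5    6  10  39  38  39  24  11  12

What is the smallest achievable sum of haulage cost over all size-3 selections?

Open {#2, #3, #5}.
  A→#5 6, B→#3 4, C→#5 39, D→#3 17, E→#2 17, F→#3 10, G→#5 11, H→#5 12  ⇒ total 116.
Compare {#1, #3, #5}: total 129.
Compare {#1, #2, #3}: total 132.
No size-3 selection does better; minimum is 116.

116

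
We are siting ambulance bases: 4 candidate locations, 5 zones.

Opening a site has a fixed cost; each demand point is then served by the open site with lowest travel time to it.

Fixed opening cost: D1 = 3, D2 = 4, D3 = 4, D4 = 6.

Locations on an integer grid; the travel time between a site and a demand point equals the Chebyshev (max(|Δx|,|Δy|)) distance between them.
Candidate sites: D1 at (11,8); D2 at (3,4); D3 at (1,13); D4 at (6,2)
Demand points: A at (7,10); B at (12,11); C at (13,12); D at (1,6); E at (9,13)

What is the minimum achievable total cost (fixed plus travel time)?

25

Open {D1, D2}: assign each demand point to its cheapest open site.
  A→D1 4, B→D1 3, C→D1 4, D→D2 2, E→D1 5
  travel time 18, fixed 7 → total 25.
Compare {D1}: travel time 26 + fixed 3 = 29.
Compare {D1, D2, D3}: travel time 18 + fixed 11 = 29.
Compare {D1, D3}: travel time 23 + fixed 7 = 30.
All other subsets cost ≥ 29. Minimum total cost: 25.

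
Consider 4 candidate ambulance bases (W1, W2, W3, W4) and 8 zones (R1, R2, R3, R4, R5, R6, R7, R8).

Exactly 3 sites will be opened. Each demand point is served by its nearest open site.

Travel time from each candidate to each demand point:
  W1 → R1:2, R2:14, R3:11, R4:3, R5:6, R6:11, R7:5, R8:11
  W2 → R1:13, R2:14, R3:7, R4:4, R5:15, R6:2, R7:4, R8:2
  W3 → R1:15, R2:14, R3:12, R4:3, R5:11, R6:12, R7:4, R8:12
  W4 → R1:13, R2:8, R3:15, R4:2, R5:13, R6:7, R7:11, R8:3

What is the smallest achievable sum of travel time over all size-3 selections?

Open {W1, W2, W4}.
  R1→W1 2, R2→W4 8, R3→W2 7, R4→W4 2, R5→W1 6, R6→W2 2, R7→W2 4, R8→W2 2  ⇒ total 33.
Compare {W1, W2, W3}: total 40.
Compare {W1, W3, W4}: total 43.
No size-3 selection does better; minimum is 33.

33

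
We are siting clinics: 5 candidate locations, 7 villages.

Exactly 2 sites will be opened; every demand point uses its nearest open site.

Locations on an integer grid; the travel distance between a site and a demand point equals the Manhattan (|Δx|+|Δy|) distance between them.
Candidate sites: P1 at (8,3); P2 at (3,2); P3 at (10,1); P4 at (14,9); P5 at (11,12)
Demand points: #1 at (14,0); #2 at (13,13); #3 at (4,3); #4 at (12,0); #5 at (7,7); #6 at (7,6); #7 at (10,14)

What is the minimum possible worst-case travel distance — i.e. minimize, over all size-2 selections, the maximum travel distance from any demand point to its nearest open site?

9

Open {P1, P4}.
  Farthest demand point is #1 at travel distance 9 (to P1); all others are ≤ 9.
With {P1, P5} the worst case is 9.
With {P3, P4} the worst case is 9.
No size-2 selection achieves below 9.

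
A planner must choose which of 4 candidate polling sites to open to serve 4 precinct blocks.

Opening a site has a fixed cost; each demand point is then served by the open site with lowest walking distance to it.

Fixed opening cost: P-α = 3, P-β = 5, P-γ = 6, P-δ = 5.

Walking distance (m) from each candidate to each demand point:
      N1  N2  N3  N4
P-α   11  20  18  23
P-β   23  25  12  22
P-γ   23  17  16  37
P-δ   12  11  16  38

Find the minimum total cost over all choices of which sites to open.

67

Open {P-β, P-δ}: assign each demand point to its cheapest open site.
  N1→P-δ 12, N2→P-δ 11, N3→P-β 12, N4→P-β 22
  walking distance 57, fixed 10 → total 67.
Compare {P-α, P-δ}: walking distance 61 + fixed 8 = 69.
Compare {P-α, P-β, P-δ}: walking distance 56 + fixed 13 = 69.
Compare {P-α, P-β}: walking distance 65 + fixed 8 = 73.
All other subsets cost ≥ 69. Minimum total cost: 67.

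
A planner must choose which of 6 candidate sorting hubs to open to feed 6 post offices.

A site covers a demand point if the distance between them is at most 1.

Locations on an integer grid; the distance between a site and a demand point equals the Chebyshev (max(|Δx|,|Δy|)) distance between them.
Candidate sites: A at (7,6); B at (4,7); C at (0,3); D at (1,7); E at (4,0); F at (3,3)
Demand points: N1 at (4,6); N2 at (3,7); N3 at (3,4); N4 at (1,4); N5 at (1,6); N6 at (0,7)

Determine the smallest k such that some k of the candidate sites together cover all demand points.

4

Coverage sets (demand points within 1 of each site):
  A: {}
  B: {N1, N2}
  C: {N4}
  D: {N5, N6}
  E: {}
  F: {N3}
No 3 sites suffice: every size-3 union leaves at least one demand point uncovered.
But {B, C, D, F} covers everything, so the minimum is 4.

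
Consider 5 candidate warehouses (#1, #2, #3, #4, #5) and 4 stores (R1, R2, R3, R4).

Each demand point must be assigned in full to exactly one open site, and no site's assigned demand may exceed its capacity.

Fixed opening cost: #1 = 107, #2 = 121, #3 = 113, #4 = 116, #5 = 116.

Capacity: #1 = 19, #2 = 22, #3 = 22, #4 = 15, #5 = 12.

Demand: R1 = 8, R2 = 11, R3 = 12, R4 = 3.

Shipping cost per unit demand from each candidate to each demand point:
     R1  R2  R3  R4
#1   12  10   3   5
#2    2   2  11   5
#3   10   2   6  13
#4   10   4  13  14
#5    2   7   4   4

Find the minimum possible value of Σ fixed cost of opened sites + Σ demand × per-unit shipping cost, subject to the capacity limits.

317

Open {#1, #2}; cheapest assignment that respects the capacities:
  #1 (cap 19, load 15): R3, R4 — cost 12×3 + 3×5 = 51
  #2 (cap 22, load 19): R1, R2 — cost 8×2 + 11×2 = 38
  Shipping 89, fixed 228 → total 317.
  Any other capacity-feasible assignment to {#1, #2} ships for at least 89.
Compare {#2, #5}: its best feasible assignment gives total 338.
Compare {#2, #3}: its best feasible assignment gives total 359.
Every other set of open sites that can feasibly serve all demand totals ≥ 338 even under its best assignment. Minimum: 317.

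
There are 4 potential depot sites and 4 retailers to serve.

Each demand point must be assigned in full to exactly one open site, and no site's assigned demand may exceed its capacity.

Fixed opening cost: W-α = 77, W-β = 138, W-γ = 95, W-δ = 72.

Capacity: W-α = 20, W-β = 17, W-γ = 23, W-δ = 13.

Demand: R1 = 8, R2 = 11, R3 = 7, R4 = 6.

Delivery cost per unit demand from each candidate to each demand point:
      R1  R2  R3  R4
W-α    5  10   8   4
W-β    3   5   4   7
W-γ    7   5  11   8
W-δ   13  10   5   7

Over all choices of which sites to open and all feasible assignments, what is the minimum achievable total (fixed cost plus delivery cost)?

Open {W-γ, W-δ}; cheapest assignment that respects the capacities:
  W-γ (cap 23, load 19): R1, R2 — cost 8×7 + 11×5 = 111
  W-δ (cap 13, load 13): R3, R4 — cost 7×5 + 6×7 = 77
  Shipping 188, fixed 167 → total 355.
  Any other capacity-feasible assignment to {W-γ, W-δ} ships for at least 188.
Compare {W-α, W-γ}: its best feasible assignment gives total 363.
Compare {W-α, W-δ}: its best feasible assignment gives total 376.
Every other set of open sites that can feasibly serve all demand totals ≥ 363 even under its best assignment. Minimum: 355.

355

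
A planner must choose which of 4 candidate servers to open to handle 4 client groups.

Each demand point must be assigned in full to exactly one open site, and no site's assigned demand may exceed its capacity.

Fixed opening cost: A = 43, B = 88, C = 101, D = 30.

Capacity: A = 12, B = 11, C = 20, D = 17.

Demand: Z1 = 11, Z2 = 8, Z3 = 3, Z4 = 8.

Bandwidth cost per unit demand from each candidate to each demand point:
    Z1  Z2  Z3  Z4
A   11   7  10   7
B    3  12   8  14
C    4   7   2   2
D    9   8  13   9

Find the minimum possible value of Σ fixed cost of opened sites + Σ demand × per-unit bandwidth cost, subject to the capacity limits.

290

Open {A, C}; cheapest assignment that respects the capacities:
  A (cap 12, load 11): Z2, Z3 — cost 8×7 + 3×10 = 86
  C (cap 20, load 19): Z1, Z4 — cost 11×4 + 8×2 = 60
  Shipping 146, fixed 144 → total 290.
  Any other capacity-feasible assignment to {A, C} ships for at least 146.
Compare {C, D}: its best feasible assignment gives total 294.
Compare {B, C}: its best feasible assignment gives total 300.
Every other set of open sites that can feasibly serve all demand totals ≥ 294 even under its best assignment. Minimum: 290.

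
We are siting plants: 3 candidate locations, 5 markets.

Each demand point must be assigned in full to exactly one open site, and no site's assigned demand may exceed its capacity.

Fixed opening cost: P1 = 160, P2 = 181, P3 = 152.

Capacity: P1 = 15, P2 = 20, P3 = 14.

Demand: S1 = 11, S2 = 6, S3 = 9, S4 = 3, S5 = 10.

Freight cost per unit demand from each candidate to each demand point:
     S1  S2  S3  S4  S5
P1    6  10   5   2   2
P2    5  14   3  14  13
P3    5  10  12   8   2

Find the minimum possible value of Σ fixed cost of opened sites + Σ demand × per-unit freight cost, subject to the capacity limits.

661

Open {P1, P2, P3}; cheapest assignment that respects the capacities:
  P1 (cap 15, load 13): S4, S5 — cost 3×2 + 10×2 = 26
  P2 (cap 20, load 20): S1, S3 — cost 11×5 + 9×3 = 82
  P3 (cap 14, load 6): S2 — cost 6×10 = 60
  Shipping 168, fixed 493 → total 661.
  Any other capacity-feasible assignment to {P1, P2, P3} ships for at least 168.
Total demand is 39 and no other set of sites has combined capacity ≥ 39, so {P1, P2, P3} is the only feasible choice of open sites. Minimum: 661.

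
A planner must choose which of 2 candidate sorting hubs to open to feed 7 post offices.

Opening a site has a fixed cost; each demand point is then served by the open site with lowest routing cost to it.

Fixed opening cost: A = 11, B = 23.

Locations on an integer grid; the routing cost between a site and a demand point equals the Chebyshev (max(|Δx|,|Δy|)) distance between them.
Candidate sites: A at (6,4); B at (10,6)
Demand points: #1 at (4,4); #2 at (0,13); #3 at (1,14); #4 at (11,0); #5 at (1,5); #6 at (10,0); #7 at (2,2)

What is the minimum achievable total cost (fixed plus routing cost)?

Open {A}: assign each demand point to its cheapest open site.
  #1→A 2, #2→A 9, #3→A 10, #4→A 5, #5→A 5, #6→A 4, #7→A 4
  routing cost 39, fixed 11 → total 50.
Compare {A, B}: routing cost 38 + fixed 34 = 72.
Compare {B}: routing cost 54 + fixed 23 = 77.

50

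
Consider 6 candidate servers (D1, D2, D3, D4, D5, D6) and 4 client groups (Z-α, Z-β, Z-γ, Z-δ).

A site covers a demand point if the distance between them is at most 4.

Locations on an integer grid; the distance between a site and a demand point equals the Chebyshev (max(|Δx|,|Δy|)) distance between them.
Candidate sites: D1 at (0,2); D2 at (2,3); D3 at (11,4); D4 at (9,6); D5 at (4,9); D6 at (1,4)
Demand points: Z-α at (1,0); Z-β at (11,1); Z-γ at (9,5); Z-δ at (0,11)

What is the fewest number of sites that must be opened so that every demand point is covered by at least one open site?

Coverage sets (demand points within 4 of each site):
  D1: {Z-α}
  D2: {Z-α}
  D3: {Z-β, Z-γ}
  D4: {Z-γ}
  D5: {Z-δ}
  D6: {Z-α}
No 2 sites suffice: every size-2 union leaves at least one demand point uncovered.
But {D1, D3, D5} covers everything, so the minimum is 3.

3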